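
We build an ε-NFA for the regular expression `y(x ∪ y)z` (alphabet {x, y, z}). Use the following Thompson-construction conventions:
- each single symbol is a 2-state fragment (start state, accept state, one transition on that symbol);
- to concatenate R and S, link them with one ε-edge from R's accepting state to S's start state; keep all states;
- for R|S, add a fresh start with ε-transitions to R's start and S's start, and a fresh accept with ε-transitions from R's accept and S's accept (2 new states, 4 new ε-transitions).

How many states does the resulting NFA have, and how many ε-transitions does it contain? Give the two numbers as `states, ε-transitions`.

Recursing over subexpressions:
Each of the 4 symbol leaves contributes 2 states and 0 ε-transitions.
  x ∪ y = 6 states, 4 ε-transitions
  y(x ∪ y)z = 10 states, 6 ε-transitions

10, 6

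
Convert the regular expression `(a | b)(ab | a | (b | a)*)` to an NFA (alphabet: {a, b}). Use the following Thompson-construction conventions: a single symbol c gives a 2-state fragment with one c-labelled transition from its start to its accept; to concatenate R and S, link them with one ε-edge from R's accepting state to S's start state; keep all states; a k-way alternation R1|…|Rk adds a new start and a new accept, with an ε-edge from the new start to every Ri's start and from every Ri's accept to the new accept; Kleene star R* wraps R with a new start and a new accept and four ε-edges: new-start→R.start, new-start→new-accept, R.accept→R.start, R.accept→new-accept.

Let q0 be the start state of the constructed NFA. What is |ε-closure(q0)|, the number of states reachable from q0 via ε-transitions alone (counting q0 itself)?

3

Compute the ε-closure size of each fragment's start state recursively; a symbol fragment's start has no outgoing ε-edge, so its closure is just itself (size 1).
  a | b : new start ε-reaches every alternative's start; none of them accept ε, so the new accept is not reached: C = 1 + 1 + 1 = 3
  ab : same as the first factor's closure: C = 1
  b | a : C = 1 + 1 + 1 = 3 (the new accept is not ε-reachable since no branch accepts ε)
  (b | a)* : the star's fresh start ε-reaches both the body's start and the fresh accept: C = 2 + 3 = 5
  ab | a | (b | a)* : C = 1 (new start) + (1 + 1 + 5) + 1 (new accept, since some branch ε-reaches its own accept) = 9
  (a | b)(ab | a | (b | a)*) : C equals the left operand's closure size = 3 (its accept is not ε-reachable, so the closure stops there)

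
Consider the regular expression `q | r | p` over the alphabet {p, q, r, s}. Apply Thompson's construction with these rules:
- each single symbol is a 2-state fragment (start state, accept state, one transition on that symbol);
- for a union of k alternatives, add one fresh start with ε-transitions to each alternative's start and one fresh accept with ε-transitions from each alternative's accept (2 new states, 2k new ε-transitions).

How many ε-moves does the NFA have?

By structural recursion:
Each of the 3 symbol leaves contributes 0 ε-transitions.
  q | r | p → 6 ε-transitions

6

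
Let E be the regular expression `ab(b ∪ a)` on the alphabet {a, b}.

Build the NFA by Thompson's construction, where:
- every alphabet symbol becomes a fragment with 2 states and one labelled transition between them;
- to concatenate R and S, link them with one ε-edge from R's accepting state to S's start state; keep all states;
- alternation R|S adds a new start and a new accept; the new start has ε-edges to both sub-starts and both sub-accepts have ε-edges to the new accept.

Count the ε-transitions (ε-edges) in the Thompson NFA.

Building bottom-up:
Each of the 4 symbol leaves contributes 0 ε-transitions.
  b ∪ a — 4 ε-transitions
  ab(b ∪ a) — 6 ε-transitions

6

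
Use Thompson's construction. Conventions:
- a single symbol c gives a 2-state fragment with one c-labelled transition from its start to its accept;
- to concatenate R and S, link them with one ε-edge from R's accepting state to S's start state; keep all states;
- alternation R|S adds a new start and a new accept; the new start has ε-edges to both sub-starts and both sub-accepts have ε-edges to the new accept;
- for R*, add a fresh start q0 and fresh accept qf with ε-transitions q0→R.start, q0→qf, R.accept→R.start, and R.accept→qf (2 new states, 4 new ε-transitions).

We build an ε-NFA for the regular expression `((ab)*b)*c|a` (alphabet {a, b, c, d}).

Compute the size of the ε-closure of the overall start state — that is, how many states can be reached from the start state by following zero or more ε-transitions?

9

Work bottom-up. For each fragment F, track |ε-closure(F.start)| and whether F's accept lies in that closure (i.e. whether F accepts ε). A single-symbol fragment has closure size 1 and does not accept ε.
  ab : same as the first factor's closure: |ε-closure| = 1
  (ab)* : |ε-closure| = 1 (new start) + 1 (body) + 1 (new accept) = 3
  (ab)*b : |ε-closure| = 3 + 1 = 4 (closure spills across the concat boundary because the left factor accepts ε)
  ((ab)*b)* : the star's fresh start ε-reaches both the body's start and the fresh accept: |ε-closure| = 2 + 4 = 6
  ((ab)*b)*c : |ε-closure| = 6 + 1 = 7 (closure spills across the concat boundary because the left factor accepts ε)
  ((ab)*b)*c|a : new start ε-reaches every alternative's start; none of them accept ε, so the new accept is not reached: |ε-closure| = 1 + 7 + 1 = 9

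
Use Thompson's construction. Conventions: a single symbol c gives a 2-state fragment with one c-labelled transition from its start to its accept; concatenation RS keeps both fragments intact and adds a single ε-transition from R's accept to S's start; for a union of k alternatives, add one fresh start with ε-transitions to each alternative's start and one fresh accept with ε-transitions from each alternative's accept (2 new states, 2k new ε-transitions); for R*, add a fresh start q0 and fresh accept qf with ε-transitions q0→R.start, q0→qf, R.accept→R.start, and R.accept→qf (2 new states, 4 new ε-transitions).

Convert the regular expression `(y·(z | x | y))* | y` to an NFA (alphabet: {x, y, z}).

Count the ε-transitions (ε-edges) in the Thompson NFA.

Bottom-up over the parse tree:
Each of the 5 symbol leaves contributes 0 ε-transitions.
  z | x | y — 6 ε-transitions
  y·(z | x | y) — 7 ε-transitions
  (y·(z | x | y))* — 11 ε-transitions
  (y·(z | x | y))* | y — 15 ε-transitions

15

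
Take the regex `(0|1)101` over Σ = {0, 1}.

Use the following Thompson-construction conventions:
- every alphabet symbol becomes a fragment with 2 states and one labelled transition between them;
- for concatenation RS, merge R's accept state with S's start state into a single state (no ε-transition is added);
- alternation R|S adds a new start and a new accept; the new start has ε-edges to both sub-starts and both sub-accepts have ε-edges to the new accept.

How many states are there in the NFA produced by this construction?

Recursing over subexpressions:
Each of the 5 symbol leaves contributes a 2-state fragment.
  0|1 → 6 states
  (0|1)101 → 9 states

9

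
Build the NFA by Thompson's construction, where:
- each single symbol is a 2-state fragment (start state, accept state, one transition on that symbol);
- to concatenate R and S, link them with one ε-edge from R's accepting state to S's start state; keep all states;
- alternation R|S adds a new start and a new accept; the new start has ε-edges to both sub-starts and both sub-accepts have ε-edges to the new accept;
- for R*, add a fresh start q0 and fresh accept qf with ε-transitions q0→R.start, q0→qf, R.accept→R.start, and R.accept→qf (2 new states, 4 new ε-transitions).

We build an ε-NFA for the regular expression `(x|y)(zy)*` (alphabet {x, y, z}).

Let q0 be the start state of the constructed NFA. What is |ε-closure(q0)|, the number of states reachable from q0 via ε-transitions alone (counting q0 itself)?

Work bottom-up. For each fragment F, track |ε-closure(F.start)| and whether F's accept lies in that closure (i.e. whether F accepts ε). A single-symbol fragment has closure size 1 and does not accept ε.
  x|y : new start ε-reaches every alternative's start; none of them accept ε, so the new accept is not reached: C = 1 + 1 + 1 = 3
  zy : same as the first factor's closure: C = 1
  (zy)* : C = 1 (new start) + 1 (body) + 1 (new accept) = 3
  (x|y)(zy)* : C equals the left operand's closure size = 3 (its accept is not ε-reachable, so the closure stops there)

3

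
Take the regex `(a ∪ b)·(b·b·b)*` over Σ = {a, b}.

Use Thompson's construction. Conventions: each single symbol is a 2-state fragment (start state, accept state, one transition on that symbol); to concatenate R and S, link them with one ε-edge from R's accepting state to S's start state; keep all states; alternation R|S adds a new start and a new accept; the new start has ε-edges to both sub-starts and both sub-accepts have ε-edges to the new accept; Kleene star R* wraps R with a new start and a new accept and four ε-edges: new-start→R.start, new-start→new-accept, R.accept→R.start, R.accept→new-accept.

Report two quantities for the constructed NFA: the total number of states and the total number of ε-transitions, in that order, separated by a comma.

14, 11

Per subexpression:
Each of the 5 symbol leaves contributes 2 states and 0 ε-transitions.
  a ∪ b → 6 states, 4 ε-transitions
  b·b·b → 6 states, 2 ε-transitions
  (b·b·b)* → 8 states, 6 ε-transitions
  (a ∪ b)·(b·b·b)* → 14 states, 11 ε-transitions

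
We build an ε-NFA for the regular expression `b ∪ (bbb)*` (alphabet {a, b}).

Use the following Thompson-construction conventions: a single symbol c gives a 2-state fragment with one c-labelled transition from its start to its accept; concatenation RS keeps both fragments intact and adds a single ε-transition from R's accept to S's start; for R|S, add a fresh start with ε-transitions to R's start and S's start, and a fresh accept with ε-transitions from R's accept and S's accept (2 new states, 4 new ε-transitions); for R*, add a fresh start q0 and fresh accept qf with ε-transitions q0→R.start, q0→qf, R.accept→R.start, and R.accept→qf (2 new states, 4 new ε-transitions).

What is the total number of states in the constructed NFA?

Bottom-up over the parse tree:
Each of the 4 symbol leaves contributes a 2-state fragment.
  bbb = 6 states
  (bbb)* = 8 states
  b ∪ (bbb)* = 12 states

12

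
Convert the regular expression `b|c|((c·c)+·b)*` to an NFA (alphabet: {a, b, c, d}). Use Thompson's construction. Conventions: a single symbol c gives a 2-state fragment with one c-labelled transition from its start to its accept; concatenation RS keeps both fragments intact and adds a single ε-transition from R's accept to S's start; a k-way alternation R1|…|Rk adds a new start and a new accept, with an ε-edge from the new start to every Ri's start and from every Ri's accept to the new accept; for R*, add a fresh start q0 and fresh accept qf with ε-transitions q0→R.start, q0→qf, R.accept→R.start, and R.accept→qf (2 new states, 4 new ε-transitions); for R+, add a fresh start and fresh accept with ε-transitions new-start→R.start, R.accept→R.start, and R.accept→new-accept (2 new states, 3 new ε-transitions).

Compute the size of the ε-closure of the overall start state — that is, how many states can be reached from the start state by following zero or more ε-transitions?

Work bottom-up. For each fragment F, track |ε-closure(F.start)| and whether F's accept lies in that closure (i.e. whether F accepts ε). A single-symbol fragment has closure size 1 and does not accept ε.
  c·c → same as the first factor's closure: |ε-closure| = 1
  (c·c)+ → |ε-closure| = 1 + 1 = 2 (the body doesn't accept ε, so the new accept is not reached)
  (c·c)+·b → same as the first factor's closure: |ε-closure| = 2
  ((c·c)+·b)* → the star's fresh start ε-reaches both the body's start and the fresh accept: |ε-closure| = 2 + 2 = 4
  b|c|((c·c)+·b)* → new start ε-reaches every alternative's start; at least one alternative accepts ε, so the union's new accept is reached too: |ε-closure| = 1 + 1 + 1 + 4 + 1 = 8

8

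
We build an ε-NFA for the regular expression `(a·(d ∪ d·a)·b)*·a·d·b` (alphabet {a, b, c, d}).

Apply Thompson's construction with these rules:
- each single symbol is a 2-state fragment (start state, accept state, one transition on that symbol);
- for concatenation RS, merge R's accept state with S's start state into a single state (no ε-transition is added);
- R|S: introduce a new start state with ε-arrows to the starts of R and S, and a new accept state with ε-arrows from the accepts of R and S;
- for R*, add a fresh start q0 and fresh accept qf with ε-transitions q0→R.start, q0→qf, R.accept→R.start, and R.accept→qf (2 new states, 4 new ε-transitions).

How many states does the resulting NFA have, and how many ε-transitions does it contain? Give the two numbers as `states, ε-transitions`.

14, 8

Bottom-up over the parse tree:
Each of the 8 symbol leaves contributes 2 states and 0 ε-transitions.
  d·a — 3 states, 0 ε-transitions
  d ∪ d·a — 7 states, 4 ε-transitions
  a·(d ∪ d·a)·b — 9 states, 4 ε-transitions
  (a·(d ∪ d·a)·b)* — 11 states, 8 ε-transitions
  (a·(d ∪ d·a)·b)*·a·d·b — 14 states, 8 ε-transitions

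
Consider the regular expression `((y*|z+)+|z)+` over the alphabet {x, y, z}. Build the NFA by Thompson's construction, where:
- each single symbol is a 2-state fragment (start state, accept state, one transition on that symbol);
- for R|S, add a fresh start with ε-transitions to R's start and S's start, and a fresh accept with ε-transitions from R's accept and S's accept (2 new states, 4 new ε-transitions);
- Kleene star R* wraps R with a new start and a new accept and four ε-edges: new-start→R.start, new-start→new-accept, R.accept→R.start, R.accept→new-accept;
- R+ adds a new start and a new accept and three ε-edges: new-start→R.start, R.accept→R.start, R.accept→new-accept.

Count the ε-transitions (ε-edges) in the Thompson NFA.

21

Building bottom-up:
Each of the 3 symbol leaves contributes 0 ε-transitions.
  y* → 4 ε-transitions
  z+ → 3 ε-transitions
  y*|z+ → 11 ε-transitions
  (y*|z+)+ → 14 ε-transitions
  (y*|z+)+|z → 18 ε-transitions
  ((y*|z+)+|z)+ → 21 ε-transitions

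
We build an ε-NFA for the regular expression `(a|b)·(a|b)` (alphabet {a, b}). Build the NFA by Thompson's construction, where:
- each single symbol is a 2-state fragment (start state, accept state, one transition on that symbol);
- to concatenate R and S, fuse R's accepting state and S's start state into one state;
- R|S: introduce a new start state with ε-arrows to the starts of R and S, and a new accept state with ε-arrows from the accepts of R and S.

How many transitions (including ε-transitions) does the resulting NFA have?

12

Recursing over subexpressions:
Each of the 4 symbol leaves contributes 1 transition (1 symbol, 0 ε).
  a|b → 6 transitions (2 symbol, 4 ε)
  a|b → 6 transitions (2 symbol, 4 ε)
  (a|b)·(a|b) → 12 transitions (4 symbol, 8 ε)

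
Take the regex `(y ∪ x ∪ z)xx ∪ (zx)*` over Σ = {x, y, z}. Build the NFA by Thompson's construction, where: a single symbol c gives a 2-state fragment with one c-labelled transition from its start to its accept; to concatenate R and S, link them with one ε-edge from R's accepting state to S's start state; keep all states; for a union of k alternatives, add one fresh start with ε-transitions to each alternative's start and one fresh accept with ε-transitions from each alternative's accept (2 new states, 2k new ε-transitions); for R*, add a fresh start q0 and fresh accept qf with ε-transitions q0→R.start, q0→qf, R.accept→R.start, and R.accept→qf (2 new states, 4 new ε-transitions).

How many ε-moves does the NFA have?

17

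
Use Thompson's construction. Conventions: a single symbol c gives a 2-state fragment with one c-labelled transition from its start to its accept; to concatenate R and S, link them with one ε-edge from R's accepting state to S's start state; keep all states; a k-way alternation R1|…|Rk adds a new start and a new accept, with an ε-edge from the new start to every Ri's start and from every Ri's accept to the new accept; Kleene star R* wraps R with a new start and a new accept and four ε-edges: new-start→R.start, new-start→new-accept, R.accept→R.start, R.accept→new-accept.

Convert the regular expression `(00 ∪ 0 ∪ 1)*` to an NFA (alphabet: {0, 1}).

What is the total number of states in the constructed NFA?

12

By structural recursion:
Each of the 4 symbol leaves contributes a 2-state fragment.
  00 — 4 states
  00 ∪ 0 ∪ 1 — 10 states
  (00 ∪ 0 ∪ 1)* — 12 states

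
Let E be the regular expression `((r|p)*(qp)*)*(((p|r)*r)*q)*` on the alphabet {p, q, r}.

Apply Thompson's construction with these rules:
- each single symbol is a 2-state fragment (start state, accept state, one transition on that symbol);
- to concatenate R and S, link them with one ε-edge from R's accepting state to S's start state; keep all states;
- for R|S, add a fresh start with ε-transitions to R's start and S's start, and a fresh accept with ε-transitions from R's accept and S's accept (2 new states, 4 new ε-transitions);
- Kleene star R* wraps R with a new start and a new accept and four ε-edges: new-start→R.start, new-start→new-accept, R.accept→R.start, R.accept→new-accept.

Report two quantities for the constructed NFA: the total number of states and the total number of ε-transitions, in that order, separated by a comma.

Per subexpression:
Each of the 8 symbol leaves contributes 2 states and 0 ε-transitions.
  r|p = 6 states, 4 ε-transitions
  (r|p)* = 8 states, 8 ε-transitions
  qp = 4 states, 1 ε-transition
  (qp)* = 6 states, 5 ε-transitions
  (r|p)*(qp)* = 14 states, 14 ε-transitions
  ((r|p)*(qp)*)* = 16 states, 18 ε-transitions
  p|r = 6 states, 4 ε-transitions
  (p|r)* = 8 states, 8 ε-transitions
  (p|r)*r = 10 states, 9 ε-transitions
  ((p|r)*r)* = 12 states, 13 ε-transitions
  ((p|r)*r)*q = 14 states, 14 ε-transitions
  (((p|r)*r)*q)* = 16 states, 18 ε-transitions
  ((r|p)*(qp)*)*(((p|r)*r)*q)* = 32 states, 37 ε-transitions

32, 37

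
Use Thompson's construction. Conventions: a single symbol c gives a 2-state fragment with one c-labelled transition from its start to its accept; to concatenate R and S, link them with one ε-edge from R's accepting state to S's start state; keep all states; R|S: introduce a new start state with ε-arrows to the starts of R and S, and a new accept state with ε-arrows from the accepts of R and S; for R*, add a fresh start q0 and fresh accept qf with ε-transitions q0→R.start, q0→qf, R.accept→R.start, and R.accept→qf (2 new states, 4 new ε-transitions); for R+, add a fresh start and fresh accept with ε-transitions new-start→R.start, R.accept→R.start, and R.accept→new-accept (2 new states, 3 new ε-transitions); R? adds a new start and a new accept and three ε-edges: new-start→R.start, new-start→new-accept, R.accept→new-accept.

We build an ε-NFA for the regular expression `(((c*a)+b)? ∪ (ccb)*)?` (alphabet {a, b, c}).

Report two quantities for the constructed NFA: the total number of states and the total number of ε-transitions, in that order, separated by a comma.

24, 25

Building bottom-up:
Each of the 6 symbol leaves contributes 2 states and 0 ε-transitions.
  c* : 4 states, 4 ε-transitions
  c*a : 6 states, 5 ε-transitions
  (c*a)+ : 8 states, 8 ε-transitions
  (c*a)+b : 10 states, 9 ε-transitions
  ((c*a)+b)? : 12 states, 12 ε-transitions
  ccb : 6 states, 2 ε-transitions
  (ccb)* : 8 states, 6 ε-transitions
  ((c*a)+b)? ∪ (ccb)* : 22 states, 22 ε-transitions
  (((c*a)+b)? ∪ (ccb)*)? : 24 states, 25 ε-transitions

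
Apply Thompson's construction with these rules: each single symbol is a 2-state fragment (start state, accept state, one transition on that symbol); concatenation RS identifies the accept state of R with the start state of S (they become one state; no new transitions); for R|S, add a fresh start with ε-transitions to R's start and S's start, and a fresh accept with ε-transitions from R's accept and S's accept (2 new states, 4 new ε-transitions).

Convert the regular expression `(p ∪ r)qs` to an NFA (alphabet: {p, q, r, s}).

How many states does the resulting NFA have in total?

8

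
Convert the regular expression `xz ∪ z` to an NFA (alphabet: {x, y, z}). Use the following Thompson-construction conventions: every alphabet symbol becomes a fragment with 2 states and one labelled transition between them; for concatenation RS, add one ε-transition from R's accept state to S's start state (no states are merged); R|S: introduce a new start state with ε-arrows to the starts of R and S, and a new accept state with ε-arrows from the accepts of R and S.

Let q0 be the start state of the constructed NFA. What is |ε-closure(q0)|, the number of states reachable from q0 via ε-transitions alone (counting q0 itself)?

Work bottom-up. For each fragment F, track |ε-closure(F.start)| and whether F's accept lies in that closure (i.e. whether F accepts ε). A single-symbol fragment has closure size 1 and does not accept ε.
  xz : |closure| equals the left operand's closure size = 1 (its accept is not ε-reachable, so the closure stops there)
  xz ∪ z : |closure| = 1 + 1 + 1 = 3 (the new accept is not ε-reachable since no branch accepts ε)

3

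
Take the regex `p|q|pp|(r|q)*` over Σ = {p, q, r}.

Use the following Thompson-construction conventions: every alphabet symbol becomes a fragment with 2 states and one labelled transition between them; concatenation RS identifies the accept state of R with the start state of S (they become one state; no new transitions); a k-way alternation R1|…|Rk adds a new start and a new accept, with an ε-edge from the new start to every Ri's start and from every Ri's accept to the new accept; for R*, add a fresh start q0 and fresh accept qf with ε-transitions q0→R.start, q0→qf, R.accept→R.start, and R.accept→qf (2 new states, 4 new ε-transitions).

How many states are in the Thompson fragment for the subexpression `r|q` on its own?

6

Fragment for `r|q`:
Each of the 2 symbol leaves contributes a 2-state fragment.
  r|q → 6 states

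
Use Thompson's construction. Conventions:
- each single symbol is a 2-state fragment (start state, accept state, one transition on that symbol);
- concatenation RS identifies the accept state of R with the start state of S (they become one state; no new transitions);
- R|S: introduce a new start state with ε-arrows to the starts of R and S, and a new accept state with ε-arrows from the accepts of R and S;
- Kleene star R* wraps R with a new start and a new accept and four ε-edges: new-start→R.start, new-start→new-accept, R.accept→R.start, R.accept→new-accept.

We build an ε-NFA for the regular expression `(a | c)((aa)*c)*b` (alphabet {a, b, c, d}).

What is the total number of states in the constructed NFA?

14

Building bottom-up:
Each of the 6 symbol leaves contributes a 2-state fragment.
  a | c → 6 states
  aa → 3 states
  (aa)* → 5 states
  (aa)*c → 6 states
  ((aa)*c)* → 8 states
  (a | c)((aa)*c)*b → 14 states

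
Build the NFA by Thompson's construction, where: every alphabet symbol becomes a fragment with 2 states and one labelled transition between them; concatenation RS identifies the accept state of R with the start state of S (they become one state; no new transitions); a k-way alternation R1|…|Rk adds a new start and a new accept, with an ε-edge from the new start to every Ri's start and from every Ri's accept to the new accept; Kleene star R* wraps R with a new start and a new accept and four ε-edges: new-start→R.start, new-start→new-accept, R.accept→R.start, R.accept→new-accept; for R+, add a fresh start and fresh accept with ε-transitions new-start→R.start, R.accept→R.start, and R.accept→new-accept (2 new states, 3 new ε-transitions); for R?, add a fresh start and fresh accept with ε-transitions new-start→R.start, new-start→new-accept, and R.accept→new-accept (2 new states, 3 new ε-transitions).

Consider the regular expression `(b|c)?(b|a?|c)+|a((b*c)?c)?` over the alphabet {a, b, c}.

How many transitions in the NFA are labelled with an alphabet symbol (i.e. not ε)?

Bottom-up over the parse tree:
Each of the 9 symbol leaves contributes exactly 1 symbol transition.
  b|c — 2 symbol transitions
  (b|c)? — 2 symbol transitions
  a? — 1 symbol transition
  b|a?|c — 3 symbol transitions
  (b|a?|c)+ — 3 symbol transitions
  (b|c)?(b|a?|c)+ — 5 symbol transitions
  b* — 1 symbol transition
  b*c — 2 symbol transitions
  (b*c)? — 2 symbol transitions
  (b*c)?c — 3 symbol transitions
  ((b*c)?c)? — 3 symbol transitions
  a((b*c)?c)? — 4 symbol transitions
  (b|c)?(b|a?|c)+|a((b*c)?c)? — 9 symbol transitions

9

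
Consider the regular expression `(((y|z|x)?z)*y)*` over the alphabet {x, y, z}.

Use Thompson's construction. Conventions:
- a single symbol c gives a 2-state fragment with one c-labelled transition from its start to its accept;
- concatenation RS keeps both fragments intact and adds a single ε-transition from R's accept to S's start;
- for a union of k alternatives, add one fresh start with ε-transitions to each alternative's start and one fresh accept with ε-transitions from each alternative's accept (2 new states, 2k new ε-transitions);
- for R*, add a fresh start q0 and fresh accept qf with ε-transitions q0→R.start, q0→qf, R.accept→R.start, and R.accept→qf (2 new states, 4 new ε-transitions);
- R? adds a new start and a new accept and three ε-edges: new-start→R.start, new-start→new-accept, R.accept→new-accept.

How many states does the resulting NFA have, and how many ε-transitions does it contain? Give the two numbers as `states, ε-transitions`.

Bottom-up over the parse tree:
Each of the 5 symbol leaves contributes 2 states and 0 ε-transitions.
  y|z|x → 8 states, 6 ε-transitions
  (y|z|x)? → 10 states, 9 ε-transitions
  (y|z|x)?z → 12 states, 10 ε-transitions
  ((y|z|x)?z)* → 14 states, 14 ε-transitions
  ((y|z|x)?z)*y → 16 states, 15 ε-transitions
  (((y|z|x)?z)*y)* → 18 states, 19 ε-transitions

18, 19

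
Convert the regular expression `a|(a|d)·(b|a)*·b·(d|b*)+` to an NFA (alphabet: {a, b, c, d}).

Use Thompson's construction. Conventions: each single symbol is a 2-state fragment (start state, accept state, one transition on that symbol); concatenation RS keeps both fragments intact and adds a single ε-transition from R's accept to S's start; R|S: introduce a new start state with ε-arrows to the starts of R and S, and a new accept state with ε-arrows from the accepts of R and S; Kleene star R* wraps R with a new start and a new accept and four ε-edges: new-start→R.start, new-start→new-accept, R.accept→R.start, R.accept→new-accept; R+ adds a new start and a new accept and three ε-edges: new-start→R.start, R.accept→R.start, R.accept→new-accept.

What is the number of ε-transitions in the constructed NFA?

Building bottom-up:
Each of the 8 symbol leaves contributes 0 ε-transitions.
  a|d : 4 ε-transitions
  b|a : 4 ε-transitions
  (b|a)* : 8 ε-transitions
  b* : 4 ε-transitions
  d|b* : 8 ε-transitions
  (d|b*)+ : 11 ε-transitions
  (a|d)·(b|a)*·b·(d|b*)+ : 26 ε-transitions
  a|(a|d)·(b|a)*·b·(d|b*)+ : 30 ε-transitions

30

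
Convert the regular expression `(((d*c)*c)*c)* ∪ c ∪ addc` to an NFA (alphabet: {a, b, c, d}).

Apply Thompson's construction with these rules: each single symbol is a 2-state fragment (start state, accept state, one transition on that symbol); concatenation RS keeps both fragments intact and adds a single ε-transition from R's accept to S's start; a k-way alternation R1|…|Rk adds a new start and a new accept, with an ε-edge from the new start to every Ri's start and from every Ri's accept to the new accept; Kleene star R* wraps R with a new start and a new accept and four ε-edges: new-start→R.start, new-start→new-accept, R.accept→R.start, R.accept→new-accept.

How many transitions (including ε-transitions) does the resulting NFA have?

37

Building bottom-up:
Each of the 9 symbol leaves contributes 1 transition (1 symbol, 0 ε).
  d* : 5 transitions (1 symbol, 4 ε)
  d*c : 7 transitions (2 symbol, 5 ε)
  (d*c)* : 11 transitions (2 symbol, 9 ε)
  (d*c)*c : 13 transitions (3 symbol, 10 ε)
  ((d*c)*c)* : 17 transitions (3 symbol, 14 ε)
  ((d*c)*c)*c : 19 transitions (4 symbol, 15 ε)
  (((d*c)*c)*c)* : 23 transitions (4 symbol, 19 ε)
  addc : 7 transitions (4 symbol, 3 ε)
  (((d*c)*c)*c)* ∪ c ∪ addc : 37 transitions (9 symbol, 28 ε)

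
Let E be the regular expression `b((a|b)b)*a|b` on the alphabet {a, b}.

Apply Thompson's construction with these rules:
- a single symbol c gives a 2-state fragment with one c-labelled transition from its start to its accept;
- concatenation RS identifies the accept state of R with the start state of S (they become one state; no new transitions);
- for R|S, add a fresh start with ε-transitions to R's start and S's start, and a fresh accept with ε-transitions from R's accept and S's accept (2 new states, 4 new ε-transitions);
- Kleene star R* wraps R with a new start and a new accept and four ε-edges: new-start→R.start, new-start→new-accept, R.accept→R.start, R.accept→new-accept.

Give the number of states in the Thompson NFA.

15

Recursing over subexpressions:
Each of the 6 symbol leaves contributes a 2-state fragment.
  a|b = 6 states
  (a|b)b = 7 states
  ((a|b)b)* = 9 states
  b((a|b)b)*a = 11 states
  b((a|b)b)*a|b = 15 states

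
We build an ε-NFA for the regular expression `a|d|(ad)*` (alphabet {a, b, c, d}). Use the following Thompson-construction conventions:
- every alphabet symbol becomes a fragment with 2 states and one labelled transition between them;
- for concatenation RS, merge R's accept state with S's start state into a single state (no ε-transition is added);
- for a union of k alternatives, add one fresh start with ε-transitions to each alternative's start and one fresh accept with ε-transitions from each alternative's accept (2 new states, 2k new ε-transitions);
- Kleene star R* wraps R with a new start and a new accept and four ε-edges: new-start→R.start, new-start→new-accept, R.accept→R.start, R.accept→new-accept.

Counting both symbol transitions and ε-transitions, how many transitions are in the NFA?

By structural recursion:
Each of the 4 symbol leaves contributes 1 transition (1 symbol, 0 ε).
  ad → 2 transitions (2 symbol, 0 ε)
  (ad)* → 6 transitions (2 symbol, 4 ε)
  a|d|(ad)* → 14 transitions (4 symbol, 10 ε)

14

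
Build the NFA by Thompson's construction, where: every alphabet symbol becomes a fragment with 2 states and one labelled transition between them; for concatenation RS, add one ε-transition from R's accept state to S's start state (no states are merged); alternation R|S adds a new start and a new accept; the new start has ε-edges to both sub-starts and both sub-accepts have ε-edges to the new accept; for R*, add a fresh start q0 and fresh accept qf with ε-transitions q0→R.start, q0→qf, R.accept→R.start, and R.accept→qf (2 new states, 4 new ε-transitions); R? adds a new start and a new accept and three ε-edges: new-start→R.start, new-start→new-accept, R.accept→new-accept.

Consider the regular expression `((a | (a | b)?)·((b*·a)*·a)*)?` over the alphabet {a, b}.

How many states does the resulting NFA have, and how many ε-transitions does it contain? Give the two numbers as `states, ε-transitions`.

26, 29

Recursing over subexpressions:
Each of the 6 symbol leaves contributes 2 states and 0 ε-transitions.
  a | b — 6 states, 4 ε-transitions
  (a | b)? — 8 states, 7 ε-transitions
  a | (a | b)? — 12 states, 11 ε-transitions
  b* — 4 states, 4 ε-transitions
  b*·a — 6 states, 5 ε-transitions
  (b*·a)* — 8 states, 9 ε-transitions
  (b*·a)*·a — 10 states, 10 ε-transitions
  ((b*·a)*·a)* — 12 states, 14 ε-transitions
  (a | (a | b)?)·((b*·a)*·a)* — 24 states, 26 ε-transitions
  ((a | (a | b)?)·((b*·a)*·a)*)? — 26 states, 29 ε-transitions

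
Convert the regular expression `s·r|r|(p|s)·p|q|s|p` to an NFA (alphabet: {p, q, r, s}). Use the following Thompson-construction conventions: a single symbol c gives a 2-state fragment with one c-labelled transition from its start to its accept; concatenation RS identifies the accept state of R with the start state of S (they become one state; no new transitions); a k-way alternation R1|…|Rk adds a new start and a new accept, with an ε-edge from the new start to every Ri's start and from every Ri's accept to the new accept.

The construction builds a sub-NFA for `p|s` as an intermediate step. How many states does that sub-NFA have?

6

Fragment for `p|s`:
Each of the 2 symbol leaves contributes a 2-state fragment.
  p|s : 6 states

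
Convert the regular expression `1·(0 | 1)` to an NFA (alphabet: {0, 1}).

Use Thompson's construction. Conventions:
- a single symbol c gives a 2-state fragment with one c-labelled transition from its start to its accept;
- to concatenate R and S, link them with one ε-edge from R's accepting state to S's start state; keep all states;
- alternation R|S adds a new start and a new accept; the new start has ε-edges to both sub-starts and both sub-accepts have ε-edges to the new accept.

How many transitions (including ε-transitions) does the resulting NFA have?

By structural recursion:
Each of the 3 symbol leaves contributes 1 transition (1 symbol, 0 ε).
  0 | 1 — 6 transitions (2 symbol, 4 ε)
  1·(0 | 1) — 8 transitions (3 symbol, 5 ε)

8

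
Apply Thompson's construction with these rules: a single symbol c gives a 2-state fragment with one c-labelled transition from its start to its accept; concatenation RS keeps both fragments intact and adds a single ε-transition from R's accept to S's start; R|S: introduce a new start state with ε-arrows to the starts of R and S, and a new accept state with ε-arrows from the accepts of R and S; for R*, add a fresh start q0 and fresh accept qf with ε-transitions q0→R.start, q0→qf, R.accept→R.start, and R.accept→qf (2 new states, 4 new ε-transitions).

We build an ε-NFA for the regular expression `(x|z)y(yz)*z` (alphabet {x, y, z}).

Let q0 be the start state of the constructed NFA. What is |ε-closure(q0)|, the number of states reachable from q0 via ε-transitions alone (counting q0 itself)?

3

Let C(F) = |ε-closure(F.start)| within fragment F, and note whether F accepts ε. Symbol fragments have C = 1 and do not accept ε. Then:
  x|z → C = 1 + 1 + 1 = 3 (the new accept is not ε-reachable since no branch accepts ε)
  yz → C equals the left operand's closure size = 1 (its accept is not ε-reachable, so the closure stops there)
  (yz)* → new start has ε-edges to the inner start and to the new accept, so C = 2 + 1 = 3
  (x|z)y(yz)*z → C equals the left operand's closure size = 3 (its accept is not ε-reachable, so the closure stops there)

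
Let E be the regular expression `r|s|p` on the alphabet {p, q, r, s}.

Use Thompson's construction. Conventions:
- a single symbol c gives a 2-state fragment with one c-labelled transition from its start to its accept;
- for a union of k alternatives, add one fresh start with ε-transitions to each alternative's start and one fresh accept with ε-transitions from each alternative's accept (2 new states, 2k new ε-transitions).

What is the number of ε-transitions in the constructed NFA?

By structural recursion:
Each of the 3 symbol leaves contributes 0 ε-transitions.
  r|s|p : 6 ε-transitions

6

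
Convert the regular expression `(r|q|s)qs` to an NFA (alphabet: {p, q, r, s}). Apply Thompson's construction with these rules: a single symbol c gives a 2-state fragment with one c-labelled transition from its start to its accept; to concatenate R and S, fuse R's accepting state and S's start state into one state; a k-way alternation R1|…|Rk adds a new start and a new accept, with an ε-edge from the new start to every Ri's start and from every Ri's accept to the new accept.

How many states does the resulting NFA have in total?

10

Recursing over subexpressions:
Each of the 5 symbol leaves contributes a 2-state fragment.
  r|q|s : 8 states
  (r|q|s)qs : 10 states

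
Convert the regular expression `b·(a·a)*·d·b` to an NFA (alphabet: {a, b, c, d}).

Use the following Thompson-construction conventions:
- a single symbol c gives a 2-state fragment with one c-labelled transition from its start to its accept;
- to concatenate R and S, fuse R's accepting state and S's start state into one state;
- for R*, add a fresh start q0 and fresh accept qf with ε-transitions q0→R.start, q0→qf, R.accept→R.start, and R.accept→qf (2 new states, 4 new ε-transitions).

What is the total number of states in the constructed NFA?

8

Recursing over subexpressions:
Each of the 5 symbol leaves contributes a 2-state fragment.
  a·a : 3 states
  (a·a)* : 5 states
  b·(a·a)*·d·b : 8 states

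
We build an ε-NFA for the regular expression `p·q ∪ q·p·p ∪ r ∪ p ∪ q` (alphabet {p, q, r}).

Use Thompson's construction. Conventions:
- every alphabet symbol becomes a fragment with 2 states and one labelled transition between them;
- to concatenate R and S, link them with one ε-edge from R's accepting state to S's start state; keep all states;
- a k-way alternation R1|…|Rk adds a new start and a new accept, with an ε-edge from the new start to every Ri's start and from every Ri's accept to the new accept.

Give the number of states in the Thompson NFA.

Bottom-up over the parse tree:
Each of the 8 symbol leaves contributes a 2-state fragment.
  p·q — 4 states
  q·p·p — 6 states
  p·q ∪ q·p·p ∪ r ∪ p ∪ q — 18 states

18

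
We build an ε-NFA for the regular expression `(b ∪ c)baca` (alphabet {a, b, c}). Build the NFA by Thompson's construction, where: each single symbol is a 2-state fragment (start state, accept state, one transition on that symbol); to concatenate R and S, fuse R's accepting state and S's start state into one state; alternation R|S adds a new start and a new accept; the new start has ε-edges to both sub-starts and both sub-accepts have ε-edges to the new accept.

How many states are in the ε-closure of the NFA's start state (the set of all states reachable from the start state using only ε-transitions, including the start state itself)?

Work bottom-up. For each fragment F, track |ε-closure(F.start)| and whether F's accept lies in that closure (i.e. whether F accepts ε). A single-symbol fragment has closure size 1 and does not accept ε.
  b ∪ c : new start ε-reaches every alternative's start; none of them accept ε, so the new accept is not reached: |ε-closure| = 1 + 1 + 1 = 3
  (b ∪ c)baca : same as the first factor's closure: |ε-closure| = 3

3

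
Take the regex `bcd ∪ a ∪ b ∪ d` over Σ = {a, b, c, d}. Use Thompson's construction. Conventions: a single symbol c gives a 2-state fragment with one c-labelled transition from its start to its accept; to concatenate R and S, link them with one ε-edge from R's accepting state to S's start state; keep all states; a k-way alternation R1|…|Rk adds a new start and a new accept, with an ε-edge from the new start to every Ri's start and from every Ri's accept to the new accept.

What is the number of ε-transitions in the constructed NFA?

By structural recursion:
Each of the 6 symbol leaves contributes 0 ε-transitions.
  bcd → 2 ε-transitions
  bcd ∪ a ∪ b ∪ d → 10 ε-transitions

10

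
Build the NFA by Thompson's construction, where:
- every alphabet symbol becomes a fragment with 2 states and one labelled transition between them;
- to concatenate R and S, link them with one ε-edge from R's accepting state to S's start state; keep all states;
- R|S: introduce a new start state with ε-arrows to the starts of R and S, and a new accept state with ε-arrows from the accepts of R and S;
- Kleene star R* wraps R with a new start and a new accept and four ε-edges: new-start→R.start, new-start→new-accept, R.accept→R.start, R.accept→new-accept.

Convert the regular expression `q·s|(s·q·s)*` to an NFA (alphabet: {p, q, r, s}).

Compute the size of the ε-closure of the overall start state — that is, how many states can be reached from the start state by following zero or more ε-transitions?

6

Work bottom-up. For each fragment F, track |ε-closure(F.start)| and whether F's accept lies in that closure (i.e. whether F accepts ε). A single-symbol fragment has closure size 1 and does not accept ε.
  q·s : C equals the left operand's closure size = 1 (its accept is not ε-reachable, so the closure stops there)
  s·q·s : C equals the left operand's closure size = 1 (its accept is not ε-reachable, so the closure stops there)
  (s·q·s)* : the star's fresh start ε-reaches both the body's start and the fresh accept: C = 2 + 1 = 3
  q·s|(s·q·s)* : C = 1 (new start) + (1 + 3) + 1 (new accept, since some branch ε-reaches its own accept) = 6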